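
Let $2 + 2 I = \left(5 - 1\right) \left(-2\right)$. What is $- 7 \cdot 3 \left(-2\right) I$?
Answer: $-210$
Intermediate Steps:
$I = -5$ ($I = -1 + \frac{\left(5 - 1\right) \left(-2\right)}{2} = -1 + \frac{4 \left(-2\right)}{2} = -1 + \frac{1}{2} \left(-8\right) = -1 - 4 = -5$)
$- 7 \cdot 3 \left(-2\right) I = - 7 \cdot 3 \left(-2\right) \left(-5\right) = \left(-7\right) \left(-6\right) \left(-5\right) = 42 \left(-5\right) = -210$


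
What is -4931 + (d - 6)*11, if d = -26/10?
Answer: -25128/5 ≈ -5025.6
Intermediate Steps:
d = -13/5 (d = -26*⅒ = -13/5 ≈ -2.6000)
-4931 + (d - 6)*11 = -4931 + (-13/5 - 6)*11 = -4931 - 43/5*11 = -4931 - 473/5 = -25128/5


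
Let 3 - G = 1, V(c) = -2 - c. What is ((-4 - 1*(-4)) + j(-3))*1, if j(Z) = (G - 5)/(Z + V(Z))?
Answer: 3/2 ≈ 1.5000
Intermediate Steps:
G = 2 (G = 3 - 1*1 = 3 - 1 = 2)
j(Z) = 3/2 (j(Z) = (2 - 5)/(Z + (-2 - Z)) = -3/(-2) = -3*(-1/2) = 3/2)
((-4 - 1*(-4)) + j(-3))*1 = ((-4 - 1*(-4)) + 3/2)*1 = ((-4 + 4) + 3/2)*1 = (0 + 3/2)*1 = (3/2)*1 = 3/2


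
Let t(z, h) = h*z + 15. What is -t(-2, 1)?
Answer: -13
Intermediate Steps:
t(z, h) = 15 + h*z
-t(-2, 1) = -(15 + 1*(-2)) = -(15 - 2) = -1*13 = -13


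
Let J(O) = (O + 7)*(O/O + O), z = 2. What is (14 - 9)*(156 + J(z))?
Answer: 915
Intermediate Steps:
J(O) = (1 + O)*(7 + O) (J(O) = (7 + O)*(1 + O) = (1 + O)*(7 + O))
(14 - 9)*(156 + J(z)) = (14 - 9)*(156 + (7 + 2² + 8*2)) = 5*(156 + (7 + 4 + 16)) = 5*(156 + 27) = 5*183 = 915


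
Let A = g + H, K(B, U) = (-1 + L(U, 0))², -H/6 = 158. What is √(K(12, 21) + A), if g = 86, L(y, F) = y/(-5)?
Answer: 7*I*√426/5 ≈ 28.896*I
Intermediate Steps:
L(y, F) = -y/5 (L(y, F) = y*(-⅕) = -y/5)
H = -948 (H = -6*158 = -948)
K(B, U) = (-1 - U/5)²
A = -862 (A = 86 - 948 = -862)
√(K(12, 21) + A) = √((5 + 21)²/25 - 862) = √((1/25)*26² - 862) = √((1/25)*676 - 862) = √(676/25 - 862) = √(-20874/25) = 7*I*√426/5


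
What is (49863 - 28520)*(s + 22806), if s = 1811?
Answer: 525400631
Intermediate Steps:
(49863 - 28520)*(s + 22806) = (49863 - 28520)*(1811 + 22806) = 21343*24617 = 525400631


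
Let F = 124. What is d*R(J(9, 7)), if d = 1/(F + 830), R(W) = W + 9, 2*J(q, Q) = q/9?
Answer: 19/1908 ≈ 0.0099581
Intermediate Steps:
J(q, Q) = q/18 (J(q, Q) = (q/9)/2 = q/18)
R(W) = 9 + W
d = 1/954 (d = 1/(124 + 830) = 1/954 ≈ 0.0010482)
d*R(J(9, 7)) = (9 + (1/18)*9)/954 = (9 + ½)/954 = (1/954)*(19/2) = 19/1908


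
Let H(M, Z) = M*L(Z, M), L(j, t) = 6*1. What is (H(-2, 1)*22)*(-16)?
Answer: 4224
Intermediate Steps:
L(j, t) = 6
H(M, Z) = 6*M (H(M, Z) = M*6 = 6*M)
(H(-2, 1)*22)*(-16) = ((6*(-2))*22)*(-16) = -12*22*(-16) = -264*(-16) = 4224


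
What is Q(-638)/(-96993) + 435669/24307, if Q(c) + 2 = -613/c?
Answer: 691279029533/38568062742 ≈ 17.924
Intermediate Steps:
Q(c) = -2 - 613/c
Q(-638)/(-96993) + 435669/24307 = (-2 - 613/(-638))/(-96993) + 435669/24307 = (-2 - 613*(-1/638))*(-1/96993) + 435669*(1/24307) = (-2 + 613/638)*(-1/96993) + 435669/24307 = -663/638*(-1/96993) + 435669/24307 = 17/1586706 + 435669/24307 = 691279029533/38568062742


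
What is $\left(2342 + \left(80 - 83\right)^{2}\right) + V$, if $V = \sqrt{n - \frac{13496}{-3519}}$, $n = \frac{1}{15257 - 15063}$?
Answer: $2351 + \frac{\sqrt{198869693522}}{227562} \approx 2353.0$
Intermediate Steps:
$n = \frac{1}{194} \approx 0.0051546$
$V = \frac{\sqrt{198869693522}}{227562}$ ($V = \sqrt{\frac{1}{194} - \frac{13496}{-3519}} = \sqrt{\frac{1}{194} - - \frac{13496}{3519}} = \sqrt{\frac{1}{194} + \frac{13496}{3519}} = \sqrt{\frac{2621743}{682686}} = \frac{\sqrt{198869693522}}{227562} \approx 1.9597$)
$\left(2342 + \left(80 - 83\right)^{2}\right) + V = \left(2342 + \left(80 - 83\right)^{2}\right) + \frac{\sqrt{198869693522}}{227562} = \left(2342 + \left(-3\right)^{2}\right) + \frac{\sqrt{198869693522}}{227562} = \left(2342 + 9\right) + \frac{\sqrt{198869693522}}{227562} = 2351 + \frac{\sqrt{198869693522}}{227562}$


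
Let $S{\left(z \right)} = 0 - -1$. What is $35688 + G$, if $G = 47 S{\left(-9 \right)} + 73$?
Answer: $35808$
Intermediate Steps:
$S{\left(z \right)} = 1$ ($S{\left(z \right)} = 0 + 1 = 1$)
$G = 120$ ($G = 47 \cdot 1 + 73 = 47 + 73 = 120$)
$35688 + G = 35688 + 120 = 35808$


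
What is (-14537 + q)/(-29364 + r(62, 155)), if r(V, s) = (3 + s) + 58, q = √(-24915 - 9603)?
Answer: 14537/29148 - I*√34518/29148 ≈ 0.49873 - 0.006374*I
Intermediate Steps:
q = I*√34518 (q = √(-34518) = I*√34518 ≈ 185.79*I)
r(V, s) = 61 + s
(-14537 + q)/(-29364 + r(62, 155)) = (-14537 + I*√34518)/(-29364 + (61 + 155)) = (-14537 + I*√34518)/(-29364 + 216) = (-14537 + I*√34518)/(-29148) = (-14537 + I*√34518)*(-1/29148) = 14537/29148 - I*√34518/29148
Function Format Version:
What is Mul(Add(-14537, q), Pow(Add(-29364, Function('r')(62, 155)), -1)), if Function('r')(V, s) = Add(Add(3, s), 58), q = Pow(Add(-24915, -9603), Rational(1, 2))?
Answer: Add(Rational(14537, 29148), Mul(Rational(-1, 29148), I, Pow(34518, Rational(1, 2)))) ≈ Add(0.49873, Mul(-0.0063740, I))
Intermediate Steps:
q = Mul(I, Pow(34518, Rational(1, 2))) (q = Pow(-34518, Rational(1, 2)) = Mul(I, Pow(34518, Rational(1, 2))) ≈ Mul(185.79, I))
Function('r')(V, s) = Add(61, s)
Mul(Add(-14537, q), Pow(Add(-29364, Function('r')(62, 155)), -1)) = Mul(Add(-14537, Mul(I, Pow(34518, Rational(1, 2)))), Pow(Add(-29364, Add(61, 155)), -1)) = Mul(Add(-14537, Mul(I, Pow(34518, Rational(1, 2)))), Pow(Add(-29364, 216), -1)) = Mul(Add(-14537, Mul(I, Pow(34518, Rational(1, 2)))), Pow(-29148, -1)) = Mul(Add(-14537, Mul(I, Pow(34518, Rational(1, 2)))), Rational(-1, 29148)) = Add(Rational(14537, 29148), Mul(Rational(-1, 29148), I, Pow(34518, Rational(1, 2))))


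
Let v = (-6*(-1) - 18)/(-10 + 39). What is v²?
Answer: 144/841 ≈ 0.17122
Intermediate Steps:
v = -12/29 (v = (6 - 18)/29 = -12*1/29 = -12/29 ≈ -0.41379)
v² = (-12/29)² = 144/841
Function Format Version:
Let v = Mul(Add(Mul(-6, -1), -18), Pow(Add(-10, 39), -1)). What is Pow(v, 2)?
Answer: Rational(144, 841) ≈ 0.17122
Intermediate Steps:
v = Rational(-12, 29) (v = Mul(Add(6, -18), Pow(29, -1)) = Mul(-12, Rational(1, 29)) = Rational(-12, 29) ≈ -0.41379)
Pow(v, 2) = Pow(Rational(-12, 29), 2) = Rational(144, 841)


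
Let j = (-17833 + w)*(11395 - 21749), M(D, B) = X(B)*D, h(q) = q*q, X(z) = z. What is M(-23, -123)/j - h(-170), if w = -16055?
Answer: -3380108856657/116958784 ≈ -28900.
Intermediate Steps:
h(q) = q²
M(D, B) = B*D
j = 350876352 (j = (-17833 - 16055)*(11395 - 21749) = -33888*(-10354) = 350876352)
M(-23, -123)/j - h(-170) = -123*(-23)/350876352 - 1*(-170)² = 2829*(1/350876352) - 1*28900 = 943/116958784 - 28900 = -3380108856657/116958784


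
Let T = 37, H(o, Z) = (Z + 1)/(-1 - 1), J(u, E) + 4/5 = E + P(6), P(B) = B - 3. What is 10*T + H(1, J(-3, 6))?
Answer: 1827/5 ≈ 365.40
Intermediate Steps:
P(B) = -3 + B
J(u, E) = 11/5 + E (J(u, E) = -⅘ + (E + (-3 + 6)) = -⅘ + (E + 3) = -⅘ + (3 + E) = 11/5 + E)
H(o, Z) = -½ - Z/2 (H(o, Z) = (1 + Z)/(-2) = (1 + Z)*(-½) = -½ - Z/2)
10*T + H(1, J(-3, 6)) = 10*37 + (-½ - (11/5 + 6)/2) = 370 + (-½ - ½*41/5) = 370 + (-½ - 41/10) = 370 - 23/5 = 1827/5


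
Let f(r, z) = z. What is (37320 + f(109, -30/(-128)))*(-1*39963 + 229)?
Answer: -47452230165/32 ≈ -1.4829e+9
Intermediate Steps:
(37320 + f(109, -30/(-128)))*(-1*39963 + 229) = (37320 - 30/(-128))*(-1*39963 + 229) = (37320 - 30*(-1/128))*(-39963 + 229) = (37320 + 15/64)*(-39734) = (2388495/64)*(-39734) = -47452230165/32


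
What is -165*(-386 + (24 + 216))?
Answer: 24090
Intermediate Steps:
-165*(-386 + (24 + 216)) = -165*(-386 + 240) = -165*(-146) = 24090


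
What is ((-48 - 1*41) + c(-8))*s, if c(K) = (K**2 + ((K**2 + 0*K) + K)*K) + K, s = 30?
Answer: -14430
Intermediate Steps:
c(K) = K + K**2 + K*(K + K**2) (c(K) = (K**2 + ((K**2 + 0) + K)*K) + K = (K**2 + (K**2 + K)*K) + K = (K**2 + (K + K**2)*K) + K = (K**2 + K*(K + K**2)) + K = K + K**2 + K*(K + K**2))
((-48 - 1*41) + c(-8))*s = ((-48 - 1*41) - 8*(1 + (-8)**2 + 2*(-8)))*30 = ((-48 - 41) - 8*(1 + 64 - 16))*30 = (-89 - 8*49)*30 = (-89 - 392)*30 = -481*30 = -14430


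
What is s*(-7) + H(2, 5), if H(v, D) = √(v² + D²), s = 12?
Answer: -84 + √29 ≈ -78.615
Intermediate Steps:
H(v, D) = √(D² + v²)
s*(-7) + H(2, 5) = 12*(-7) + √(5² + 2²) = -84 + √(25 + 4) = -84 + √29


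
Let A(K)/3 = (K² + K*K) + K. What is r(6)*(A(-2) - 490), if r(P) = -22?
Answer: 10384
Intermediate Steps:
A(K) = 3*K + 6*K² (A(K) = 3*((K² + K*K) + K) = 3*((K² + K²) + K) = 3*(2*K² + K) = 3*(K + 2*K²) = 3*K + 6*K²)
r(6)*(A(-2) - 490) = -22*(3*(-2)*(1 + 2*(-2)) - 490) = -22*(3*(-2)*(1 - 4) - 490) = -22*(3*(-2)*(-3) - 490) = -22*(18 - 490) = -22*(-472) = 10384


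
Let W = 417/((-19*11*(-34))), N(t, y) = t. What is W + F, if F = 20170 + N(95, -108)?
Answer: 144003507/7106 ≈ 20265.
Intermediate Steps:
F = 20265 (F = 20170 + 95 = 20265)
W = 417/7106 (W = 417/((-209*(-34))) = 417/7106 ≈ 0.058683)
W + F = 417/7106 + 20265 = 144003507/7106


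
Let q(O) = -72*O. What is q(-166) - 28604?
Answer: -16652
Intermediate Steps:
q(-166) - 28604 = -72*(-166) - 28604 = 11952 - 28604 = -16652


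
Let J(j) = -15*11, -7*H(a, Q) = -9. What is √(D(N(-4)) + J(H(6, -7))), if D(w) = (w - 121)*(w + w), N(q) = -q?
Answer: I*√1101 ≈ 33.181*I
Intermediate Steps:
H(a, Q) = 9/7 (H(a, Q) = -⅐*(-9) = 9/7)
D(w) = 2*w*(-121 + w) (D(w) = (-121 + w)*(2*w) = 2*w*(-121 + w))
J(j) = -165
√(D(N(-4)) + J(H(6, -7))) = √(2*(-1*(-4))*(-121 - 1*(-4)) - 165) = √(2*4*(-121 + 4) - 165) = √(2*4*(-117) - 165) = √(-936 - 165) = √(-1101) = I*√1101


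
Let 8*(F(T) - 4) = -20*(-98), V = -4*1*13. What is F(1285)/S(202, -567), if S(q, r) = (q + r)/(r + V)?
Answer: 154131/365 ≈ 422.28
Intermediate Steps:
V = -52 (V = -4*13 = -52)
S(q, r) = (q + r)/(-52 + r) (S(q, r) = (q + r)/(r - 52) = (q + r)/(-52 + r))
F(T) = 249 (F(T) = 4 + (-20*(-98))/8 = 4 + (⅛)*1960 = 4 + 245 = 249)
F(1285)/S(202, -567) = 249/(((202 - 567)/(-52 - 567))) = 249/((-365/(-619))) = 249/((-1/619*(-365))) = 249/(365/619) = 249*(619/365) = 154131/365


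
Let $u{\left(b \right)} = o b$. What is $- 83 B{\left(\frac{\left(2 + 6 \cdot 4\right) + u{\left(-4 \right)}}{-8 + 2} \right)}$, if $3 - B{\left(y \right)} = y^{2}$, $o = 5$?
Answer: $-166$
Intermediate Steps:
$u{\left(b \right)} = 5 b$
$B{\left(y \right)} = 3 - y^{2}$
$- 83 B{\left(\frac{\left(2 + 6 \cdot 4\right) + u{\left(-4 \right)}}{-8 + 2} \right)} = - 83 \left(3 - \left(\frac{\left(2 + 6 \cdot 4\right) + 5 \left(-4\right)}{-8 + 2}\right)^{2}\right) = - 83 \left(3 - \left(\frac{\left(2 + 24\right) - 20}{-6}\right)^{2}\right) = - 83 \left(3 - \left(\left(26 - 20\right) \left(- \frac{1}{6}\right)\right)^{2}\right) = - 83 \left(3 - \left(6 \left(- \frac{1}{6}\right)\right)^{2}\right) = - 83 \left(3 - \left(-1\right)^{2}\right) = - 83 \left(3 - 1\right) = \left(-83\right) 2 = -166$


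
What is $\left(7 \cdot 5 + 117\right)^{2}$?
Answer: $23104$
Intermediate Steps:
$\left(7 \cdot 5 + 117\right)^{2} = \left(35 + 117\right)^{2} = 152^{2} = 23104$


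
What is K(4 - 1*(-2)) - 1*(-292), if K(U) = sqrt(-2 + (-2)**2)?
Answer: 292 + sqrt(2) ≈ 293.41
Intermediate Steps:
K(U) = sqrt(2) (K(U) = sqrt(-2 + 4) = sqrt(2))
K(4 - 1*(-2)) - 1*(-292) = sqrt(2) - 1*(-292) = sqrt(2) + 292 = 292 + sqrt(2)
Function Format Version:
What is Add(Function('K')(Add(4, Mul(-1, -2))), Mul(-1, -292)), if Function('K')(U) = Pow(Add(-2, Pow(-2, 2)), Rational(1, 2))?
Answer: Add(292, Pow(2, Rational(1, 2))) ≈ 293.41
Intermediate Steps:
Function('K')(U) = Pow(2, Rational(1, 2)) (Function('K')(U) = Pow(Add(-2, 4), Rational(1, 2)) = Pow(2, Rational(1, 2)))
Add(Function('K')(Add(4, Mul(-1, -2))), Mul(-1, -292)) = Add(Pow(2, Rational(1, 2)), Mul(-1, -292)) = Add(Pow(2, Rational(1, 2)), 292) = Add(292, Pow(2, Rational(1, 2)))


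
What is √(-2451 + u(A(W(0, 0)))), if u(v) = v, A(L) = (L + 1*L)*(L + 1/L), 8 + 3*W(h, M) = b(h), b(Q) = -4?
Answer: I*√2417 ≈ 49.163*I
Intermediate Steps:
W(h, M) = -4 (W(h, M) = -8/3 + (⅓)*(-4) = -8/3 - 4/3 = -4)
A(L) = 2*L*(L + 1/L) (A(L) = (L + L)*(L + 1/L) = (2*L)*(L + 1/L) = 2*L*(L + 1/L))
√(-2451 + u(A(W(0, 0)))) = √(-2451 + (2 + 2*(-4)²)) = √(-2451 + (2 + 2*16)) = √(-2451 + (2 + 32)) = √(-2451 + 34) = √(-2417) = I*√2417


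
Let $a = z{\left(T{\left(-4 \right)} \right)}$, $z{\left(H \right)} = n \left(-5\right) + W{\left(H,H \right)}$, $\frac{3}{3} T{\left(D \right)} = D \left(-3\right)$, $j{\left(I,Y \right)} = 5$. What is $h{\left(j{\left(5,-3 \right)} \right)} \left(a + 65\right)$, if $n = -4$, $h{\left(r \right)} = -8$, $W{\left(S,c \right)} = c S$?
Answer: $-1832$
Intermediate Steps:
$W{\left(S,c \right)} = S c$
$T{\left(D \right)} = - 3 D$ ($T{\left(D \right)} = D \left(-3\right) = - 3 D$)
$z{\left(H \right)} = 20 + H^{2}$ ($z{\left(H \right)} = \left(-4\right) \left(-5\right) + H H = 20 + H^{2}$)
$a = 164$ ($a = 20 + \left(\left(-3\right) \left(-4\right)\right)^{2} = 20 + 12^{2} = 20 + 144 = 164$)
$h{\left(j{\left(5,-3 \right)} \right)} \left(a + 65\right) = - 8 \left(164 + 65\right) = \left(-8\right) 229 = -1832$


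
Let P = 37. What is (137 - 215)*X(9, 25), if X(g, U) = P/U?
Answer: -2886/25 ≈ -115.44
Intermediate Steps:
X(g, U) = 37/U
(137 - 215)*X(9, 25) = (137 - 215)*(37/25) = -2886/25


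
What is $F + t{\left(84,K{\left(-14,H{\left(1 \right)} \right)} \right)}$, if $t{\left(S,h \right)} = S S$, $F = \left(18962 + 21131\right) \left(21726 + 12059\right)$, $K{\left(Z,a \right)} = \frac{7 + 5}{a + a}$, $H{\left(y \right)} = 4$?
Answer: $1354549061$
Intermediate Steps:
$K{\left(Z,a \right)} = \frac{6}{a}$ ($K{\left(Z,a \right)} = \frac{12}{2 a} = 12 \frac{1}{2 a} = \frac{6}{a}$)
$F = 1354542005$ ($F = 40093 \cdot 33785 = 1354542005$)
$t{\left(S,h \right)} = S^{2}$
$F + t{\left(84,K{\left(-14,H{\left(1 \right)} \right)} \right)} = 1354542005 + 84^{2} = 1354542005 + 7056 = 1354549061$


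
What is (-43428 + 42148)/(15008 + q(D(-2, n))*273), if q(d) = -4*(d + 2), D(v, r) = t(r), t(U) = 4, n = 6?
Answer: -160/1057 ≈ -0.15137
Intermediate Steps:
D(v, r) = 4
q(d) = -8 - 4*d (q(d) = -4*(2 + d) = -8 - 4*d)
(-43428 + 42148)/(15008 + q(D(-2, n))*273) = (-43428 + 42148)/(15008 + (-8 - 4*4)*273) = -1280/(15008 + (-8 - 16)*273) = -1280/(15008 - 24*273) = -1280/(15008 - 6552) = -1280/8456 = -1280*1/8456 = -160/1057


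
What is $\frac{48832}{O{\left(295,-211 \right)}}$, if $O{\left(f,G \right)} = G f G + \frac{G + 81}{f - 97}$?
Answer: $\frac{1208592}{325058935} \approx 0.0037181$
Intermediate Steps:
$O{\left(f,G \right)} = f G^{2} + \frac{81 + G}{-97 + f}$
$\frac{48832}{O{\left(295,-211 \right)}} = \frac{48832}{\frac{1}{-97 + 295} \left(81 - 211 + \left(-211\right)^{2} \cdot 295^{2} - 28615 \left(-211\right)^{2}\right)} = \frac{48832}{\frac{1}{198} \left(81 - 211 + 44521 \cdot 87025 - 28615 \cdot 44521\right)} = \frac{48832}{\frac{1}{198} \left(81 - 211 + 3874440025 - 1273968415\right)} = \frac{48832}{\frac{1}{198} \cdot 2600471480} = \frac{48832}{\frac{1300235740}{99}} = 48832 \cdot \frac{99}{1300235740} = \frac{1208592}{325058935}$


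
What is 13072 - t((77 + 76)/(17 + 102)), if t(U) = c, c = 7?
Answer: 13065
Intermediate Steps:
t(U) = 7
13072 - t((77 + 76)/(17 + 102)) = 13072 - 1*7 = 13072 - 7 = 13065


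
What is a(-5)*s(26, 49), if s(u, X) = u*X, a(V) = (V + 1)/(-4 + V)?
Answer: 5096/9 ≈ 566.22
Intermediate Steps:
a(V) = (1 + V)/(-4 + V)
s(u, X) = X*u
a(-5)*s(26, 49) = ((1 - 5)/(-4 - 5))*(49*26) = (-4/(-9))*1274 = -⅑*(-4)*1274 = (4/9)*1274 = 5096/9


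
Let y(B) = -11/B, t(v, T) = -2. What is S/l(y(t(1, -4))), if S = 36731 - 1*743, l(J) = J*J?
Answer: 143952/121 ≈ 1189.7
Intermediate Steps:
l(J) = J**2
S = 35988 (S = 36731 - 743 = 35988)
S/l(y(t(1, -4))) = 35988/((-11/(-2))**2) = 35988/((-11*(-1/2))**2) = 35988/((11/2)**2) = 35988/(121/4) = 35988*(4/121) = 143952/121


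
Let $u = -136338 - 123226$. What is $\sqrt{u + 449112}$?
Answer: $2 \sqrt{47387} \approx 435.37$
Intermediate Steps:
$u = -259564$ ($u = -136338 - 123226 = -259564$)
$\sqrt{u + 449112} = \sqrt{-259564 + 449112} = \sqrt{189548} = 2 \sqrt{47387}$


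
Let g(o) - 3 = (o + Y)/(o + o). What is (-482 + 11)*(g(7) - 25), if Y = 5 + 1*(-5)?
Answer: 20253/2 ≈ 10127.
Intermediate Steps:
Y = 0 (Y = 5 - 5 = 0)
g(o) = 7/2 (g(o) = 3 + (o + 0)/(o + o) = 3 + o/((2*o)) = 3 + o*(1/(2*o)) = 3 + 1/2 = 7/2)
(-482 + 11)*(g(7) - 25) = (-482 + 11)*(7/2 - 25) = -471*(-43/2) = 20253/2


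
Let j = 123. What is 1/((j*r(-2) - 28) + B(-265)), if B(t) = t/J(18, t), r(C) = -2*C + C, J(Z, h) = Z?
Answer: 18/3659 ≈ 0.0049194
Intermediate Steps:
r(C) = -C
B(t) = t/18
1/((j*r(-2) - 28) + B(-265)) = 1/((123*(-1*(-2)) - 28) + (1/18)*(-265)) = 1/((123*2 - 28) - 265/18) = 1/((246 - 28) - 265/18) = 1/(218 - 265/18) = 1/(3659/18) = 18/3659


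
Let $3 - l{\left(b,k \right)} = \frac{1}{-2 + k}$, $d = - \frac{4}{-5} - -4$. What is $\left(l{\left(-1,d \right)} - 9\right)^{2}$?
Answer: $\frac{7921}{196} \approx 40.413$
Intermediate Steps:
$d = \frac{24}{5}$ ($d = \left(-4\right) \left(- \frac{1}{5}\right) + 4 = \frac{4}{5} + 4 = \frac{24}{5} \approx 4.8$)
$l{\left(b,k \right)} = 3 - \frac{1}{-2 + k}$
$\left(l{\left(-1,d \right)} - 9\right)^{2} = \left(\frac{-7 + 3 \cdot \frac{24}{5}}{-2 + \frac{24}{5}} - 9\right)^{2} = \left(\frac{-7 + \frac{72}{5}}{\frac{14}{5}} - 9\right)^{2} = \left(\frac{5}{14} \cdot \frac{37}{5} - 9\right)^{2} = \left(\frac{37}{14} - 9\right)^{2} = \left(- \frac{89}{14}\right)^{2} = \frac{7921}{196}$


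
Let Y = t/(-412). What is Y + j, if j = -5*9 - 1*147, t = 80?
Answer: -19796/103 ≈ -192.19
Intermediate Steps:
Y = -20/103 (Y = 80/(-412) = 80*(-1/412) = -20/103 ≈ -0.19417)
j = -192 (j = -45 - 147 = -192)
Y + j = -20/103 - 192 = -19796/103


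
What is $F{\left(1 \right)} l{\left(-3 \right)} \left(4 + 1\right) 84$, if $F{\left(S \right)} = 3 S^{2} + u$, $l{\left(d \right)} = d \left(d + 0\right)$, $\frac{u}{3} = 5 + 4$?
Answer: $113400$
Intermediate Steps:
$u = 27$ ($u = 3 \left(5 + 4\right) = 3 \cdot 9 = 27$)
$l{\left(d \right)} = d^{2}$ ($l{\left(d \right)} = d d = d^{2}$)
$F{\left(S \right)} = 27 + 3 S^{2}$ ($F{\left(S \right)} = 3 S^{2} + 27 = 27 + 3 S^{2}$)
$F{\left(1 \right)} l{\left(-3 \right)} \left(4 + 1\right) 84 = \left(27 + 3 \cdot 1^{2}\right) \left(-3\right)^{2} \left(4 + 1\right) 84 = \left(27 + 3 \cdot 1\right) 9 \cdot 5 \cdot 84 = \left(27 + 3\right) 45 \cdot 84 = 30 \cdot 45 \cdot 84 = 1350 \cdot 84 = 113400$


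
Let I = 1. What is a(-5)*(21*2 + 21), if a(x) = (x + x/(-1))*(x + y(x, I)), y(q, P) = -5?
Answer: 0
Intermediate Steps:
a(x) = 0 (a(x) = (x + x/(-1))*(x - 5) = (x + x*(-1))*(-5 + x) = (x - x)*(-5 + x) = 0*(-5 + x) = 0)
a(-5)*(21*2 + 21) = 0*(21*2 + 21) = 0*(42 + 21) = 0*63 = 0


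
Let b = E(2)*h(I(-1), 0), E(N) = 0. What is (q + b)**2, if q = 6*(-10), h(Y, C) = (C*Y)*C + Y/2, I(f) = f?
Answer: 3600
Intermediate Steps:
h(Y, C) = Y/2 + Y*C**2 (h(Y, C) = Y*C**2 + Y*(1/2) = Y*C**2 + Y/2 = Y/2 + Y*C**2)
b = 0 (b = 0*(-(1/2 + 0**2)) = 0*(-(1/2 + 0)) = 0*(-1*1/2) = 0*(-1/2) = 0)
q = -60
(q + b)**2 = (-60 + 0)**2 = (-60)**2 = 3600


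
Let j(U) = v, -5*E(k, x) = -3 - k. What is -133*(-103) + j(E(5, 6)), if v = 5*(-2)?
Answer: 13689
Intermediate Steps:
v = -10
E(k, x) = ⅗ + k/5 (E(k, x) = -(-3 - k)/5 = ⅗ + k/5)
j(U) = -10
-133*(-103) + j(E(5, 6)) = -133*(-103) - 10 = 13699 - 10 = 13689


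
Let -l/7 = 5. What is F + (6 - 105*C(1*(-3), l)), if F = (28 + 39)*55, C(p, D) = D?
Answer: 7366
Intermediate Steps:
l = -35 (l = -7*5 = -35)
F = 3685 (F = 67*55 = 3685)
F + (6 - 105*C(1*(-3), l)) = 3685 + (6 - 105*(-35)) = 3685 + (6 + 3675) = 3685 + 3681 = 7366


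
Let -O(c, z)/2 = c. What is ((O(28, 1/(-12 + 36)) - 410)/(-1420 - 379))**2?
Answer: 217156/3236401 ≈ 0.067098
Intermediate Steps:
O(c, z) = -2*c
((O(28, 1/(-12 + 36)) - 410)/(-1420 - 379))**2 = ((-2*28 - 410)/(-1420 - 379))**2 = ((-56 - 410)/(-1799))**2 = (-466*(-1/1799))**2 = (466/1799)**2 = 217156/3236401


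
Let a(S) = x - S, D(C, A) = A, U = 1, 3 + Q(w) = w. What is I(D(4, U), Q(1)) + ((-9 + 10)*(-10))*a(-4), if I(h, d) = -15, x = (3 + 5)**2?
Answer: -695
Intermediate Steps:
Q(w) = -3 + w
x = 64 (x = 8**2 = 64)
a(S) = 64 - S
I(D(4, U), Q(1)) + ((-9 + 10)*(-10))*a(-4) = -15 + ((-9 + 10)*(-10))*(64 - 1*(-4)) = -15 + (1*(-10))*(64 + 4) = -15 - 10*68 = -15 - 680 = -695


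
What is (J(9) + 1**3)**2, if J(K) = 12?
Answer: 169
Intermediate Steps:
(J(9) + 1**3)**2 = (12 + 1**3)**2 = (12 + 1)**2 = 13**2 = 169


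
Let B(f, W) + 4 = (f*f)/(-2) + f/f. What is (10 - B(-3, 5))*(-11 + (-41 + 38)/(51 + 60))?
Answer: -7140/37 ≈ -192.97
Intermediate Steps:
B(f, W) = -3 - f**2/2 (B(f, W) = -4 + ((f*f)/(-2) + f/f) = -4 + (f**2*(-1/2) + 1) = -4 + (-f**2/2 + 1) = -4 + (1 - f**2/2) = -3 - f**2/2)
(10 - B(-3, 5))*(-11 + (-41 + 38)/(51 + 60)) = (10 - (-3 - 1/2*(-3)**2))*(-11 + (-41 + 38)/(51 + 60)) = (10 - (-3 - 1/2*9))*(-11 - 3/111) = (10 - (-3 - 9/2))*(-11 - 3*1/111) = (10 - 1*(-15/2))*(-11 - 1/37) = (10 + 15/2)*(-408/37) = (35/2)*(-408/37) = -7140/37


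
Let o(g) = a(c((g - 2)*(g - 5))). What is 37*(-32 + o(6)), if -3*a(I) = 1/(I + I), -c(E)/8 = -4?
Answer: -227365/192 ≈ -1184.2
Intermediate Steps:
c(E) = 32 (c(E) = -8*(-4) = 32)
a(I) = -1/(6*I) (a(I) = -1/(3*(I + I)) = -1/(2*I)/3 = -1/(6*I))
o(g) = -1/192 (o(g) = -⅙/32 = -⅙*1/32 = -1/192)
37*(-32 + o(6)) = 37*(-32 - 1/192) = 37*(-6145/192) = -227365/192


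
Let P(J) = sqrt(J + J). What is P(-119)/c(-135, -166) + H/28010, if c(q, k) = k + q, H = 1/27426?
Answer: 1/768202260 - I*sqrt(238)/301 ≈ 1.3017e-9 - 0.051253*I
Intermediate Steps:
H = 1/27426 ≈ 3.6462e-5
P(J) = sqrt(2)*sqrt(J) (P(J) = sqrt(2*J) = sqrt(2)*sqrt(J))
P(-119)/c(-135, -166) + H/28010 = (sqrt(2)*sqrt(-119))/(-166 - 135) + (1/27426)/28010 = (sqrt(2)*(I*sqrt(119)))/(-301) + (1/27426)*(1/28010) = (I*sqrt(238))*(-1/301) + 1/768202260 = -I*sqrt(238)/301 + 1/768202260 = 1/768202260 - I*sqrt(238)/301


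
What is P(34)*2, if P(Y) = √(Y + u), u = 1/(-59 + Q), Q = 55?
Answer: 3*√15 ≈ 11.619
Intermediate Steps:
u = -¼ (u = 1/(-59 + 55) = 1/(-4) = -¼ ≈ -0.25000)
P(Y) = √(-¼ + Y) (P(Y) = √(Y - ¼) = √(-¼ + Y))
P(34)*2 = (√(-1 + 4*34)/2)*2 = (√(-1 + 136)/2)*2 = (√135/2)*2 = ((3*√15)/2)*2 = (3*√15/2)*2 = 3*√15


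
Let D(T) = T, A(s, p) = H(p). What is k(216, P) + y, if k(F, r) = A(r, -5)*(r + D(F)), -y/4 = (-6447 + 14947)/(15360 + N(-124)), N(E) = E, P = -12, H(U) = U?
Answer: -3893680/3809 ≈ -1022.2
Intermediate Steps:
A(s, p) = p
y = -8500/3809 (y = -4*(-6447 + 14947)/(15360 - 124) = -34000/15236 = -4*2125/3809 = -8500/3809 ≈ -2.2316)
k(F, r) = -5*F - 5*r (k(F, r) = -5*(r + F) = -5*(F + r) = -5*F - 5*r)
k(216, P) + y = (-5*216 - 5*(-12)) - 8500/3809 = (-1080 + 60) - 8500/3809 = -1020 - 8500/3809 = -3893680/3809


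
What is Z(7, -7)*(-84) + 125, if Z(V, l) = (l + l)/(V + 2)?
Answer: 767/3 ≈ 255.67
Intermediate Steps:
Z(V, l) = 2*l/(2 + V) (Z(V, l) = (2*l)/(2 + V) = 2*l/(2 + V))
Z(7, -7)*(-84) + 125 = (2*(-7)/(2 + 7))*(-84) + 125 = (2*(-7)/9)*(-84) + 125 = (2*(-7)*(1/9))*(-84) + 125 = -14/9*(-84) + 125 = 392/3 + 125 = 767/3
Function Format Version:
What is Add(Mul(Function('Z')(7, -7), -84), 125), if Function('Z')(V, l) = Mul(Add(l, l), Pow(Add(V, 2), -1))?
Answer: Rational(767, 3) ≈ 255.67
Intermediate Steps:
Function('Z')(V, l) = Mul(2, l, Pow(Add(2, V), -1)) (Function('Z')(V, l) = Mul(Mul(2, l), Pow(Add(2, V), -1)) = Mul(2, l, Pow(Add(2, V), -1)))
Add(Mul(Function('Z')(7, -7), -84), 125) = Add(Mul(Mul(2, -7, Pow(Add(2, 7), -1)), -84), 125) = Add(Mul(Mul(2, -7, Pow(9, -1)), -84), 125) = Add(Mul(Mul(2, -7, Rational(1, 9)), -84), 125) = Add(Mul(Rational(-14, 9), -84), 125) = Add(Rational(392, 3), 125) = Rational(767, 3)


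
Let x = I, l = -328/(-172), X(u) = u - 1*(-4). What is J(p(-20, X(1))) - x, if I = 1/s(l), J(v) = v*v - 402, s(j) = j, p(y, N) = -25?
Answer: 18243/82 ≈ 222.48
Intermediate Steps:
X(u) = 4 + u (X(u) = u + 4 = 4 + u)
l = 82/43 (l = -328*(-1/172) = 82/43 ≈ 1.9070)
J(v) = -402 + v² (J(v) = v² - 402 = -402 + v²)
I = 43/82 (I = 1/(82/43) = 43/82 ≈ 0.52439)
x = 43/82 ≈ 0.52439
J(p(-20, X(1))) - x = (-402 + (-25)²) - 1*43/82 = (-402 + 625) - 43/82 = 223 - 43/82 = 18243/82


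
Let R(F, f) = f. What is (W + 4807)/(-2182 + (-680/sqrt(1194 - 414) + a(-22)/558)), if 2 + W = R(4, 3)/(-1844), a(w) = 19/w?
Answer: -9469048401632833299/4299461529544939553 + 7566509607555888*sqrt(195)/4299461529544939553 ≈ -2.1778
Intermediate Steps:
W = -3691/1844 (W = -2 + 3/(-1844) = -2 + 3*(-1/1844) = -2 - 3/1844 = -3691/1844 ≈ -2.0016)
(W + 4807)/(-2182 + (-680/sqrt(1194 - 414) + a(-22)/558)) = (-3691/1844 + 4807)/(-2182 + (-680/sqrt(1194 - 414) + (19/(-22))/558)) = 8860417/(1844*(-2182 + (-680*sqrt(195)/390 + (19*(-1/22))*(1/558)))) = 8860417/(1844*(-2182 + (-680*sqrt(195)/390 - 19/22*1/558))) = 8860417/(1844*(-2182 + (-68*sqrt(195)/39 - 19/12276))) = 8860417/(1844*(-2182 + (-19/12276 - 68*sqrt(195)/39))) = 8860417/(1844*(-26786251/12276 - 68*sqrt(195)/39))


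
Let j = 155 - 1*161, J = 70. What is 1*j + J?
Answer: 64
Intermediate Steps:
j = -6 (j = 155 - 161 = -6)
1*j + J = 1*(-6) + 70 = -6 + 70 = 64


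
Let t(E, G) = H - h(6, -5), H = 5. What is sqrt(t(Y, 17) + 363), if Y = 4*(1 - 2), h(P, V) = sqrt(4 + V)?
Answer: sqrt(368 - I) ≈ 19.183 - 0.0261*I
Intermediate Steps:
Y = -4 (Y = 4*(-1) = -4)
t(E, G) = 5 - I (t(E, G) = 5 - sqrt(4 - 5) = 5 - sqrt(-1) = 5 - I)
sqrt(t(Y, 17) + 363) = sqrt((5 - I) + 363) = sqrt(368 - I)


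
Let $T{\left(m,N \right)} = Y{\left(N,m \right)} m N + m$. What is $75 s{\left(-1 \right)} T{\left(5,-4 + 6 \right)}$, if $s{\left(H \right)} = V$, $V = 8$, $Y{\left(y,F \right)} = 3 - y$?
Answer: $9000$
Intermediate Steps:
$T{\left(m,N \right)} = m + N m \left(3 - N\right)$ ($T{\left(m,N \right)} = \left(3 - N\right) m N + m = m \left(3 - N\right) N + m = N m \left(3 - N\right) + m = m + N m \left(3 - N\right)$)
$s{\left(H \right)} = 8$
$75 s{\left(-1 \right)} T{\left(5,-4 + 6 \right)} = 75 \cdot 8 \left(\left(-1\right) 5 \left(-1 + \left(-4 + 6\right) \left(-3 + \left(-4 + 6\right)\right)\right)\right) = 600 \left(\left(-1\right) 5 \left(-1 + 2 \left(-3 + 2\right)\right)\right) = 600 \left(\left(-1\right) 5 \left(-1 + 2 \left(-1\right)\right)\right) = 600 \left(\left(-1\right) 5 \left(-1 - 2\right)\right) = 600 \left(\left(-1\right) 5 \left(-3\right)\right) = 600 \cdot 15 = 9000$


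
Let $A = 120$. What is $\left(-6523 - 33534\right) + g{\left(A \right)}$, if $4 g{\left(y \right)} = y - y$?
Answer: $-40057$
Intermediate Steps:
$g{\left(y \right)} = 0$ ($g{\left(y \right)} = \frac{y - y}{4} = \frac{1}{4} \cdot 0 = 0$)
$\left(-6523 - 33534\right) + g{\left(A \right)} = \left(-6523 - 33534\right) + 0 = -40057 + 0 = -40057$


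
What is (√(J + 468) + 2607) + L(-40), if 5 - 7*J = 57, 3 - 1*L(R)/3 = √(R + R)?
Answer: 2616 + 2*√5642/7 - 12*I*√5 ≈ 2637.5 - 26.833*I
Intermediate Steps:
L(R) = 9 - 3*√2*√R (L(R) = 9 - 3*√(R + R) = 9 - 3*√2*√R)
J = -52/7 (J = 5/7 - ⅐*57 = 5/7 - 57/7 = -52/7 ≈ -7.4286)
(√(J + 468) + 2607) + L(-40) = (√(-52/7 + 468) + 2607) + (9 - 3*√2*√(-40)) = (√(3224/7) + 2607) + (9 - 3*√2*2*I*√10) = (2*√5642/7 + 2607) + (9 - 12*I*√5) = (2607 + 2*√5642/7) + (9 - 12*I*√5) = 2616 + 2*√5642/7 - 12*I*√5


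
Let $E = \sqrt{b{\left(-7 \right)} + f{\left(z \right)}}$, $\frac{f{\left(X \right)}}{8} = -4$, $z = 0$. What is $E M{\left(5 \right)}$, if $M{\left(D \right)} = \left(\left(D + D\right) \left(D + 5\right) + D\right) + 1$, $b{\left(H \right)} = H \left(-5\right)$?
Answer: $106 \sqrt{3} \approx 183.6$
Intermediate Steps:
$b{\left(H \right)} = - 5 H$
$f{\left(X \right)} = -32$ ($f{\left(X \right)} = 8 \left(-4\right) = -32$)
$E = \sqrt{3}$ ($E = \sqrt{\left(-5\right) \left(-7\right) - 32} = \sqrt{35 - 32} = \sqrt{3} \approx 1.732$)
$M{\left(D \right)} = 1 + D + 2 D \left(5 + D\right)$ ($M{\left(D \right)} = \left(2 D \left(5 + D\right) + D\right) + 1 = \left(D + 2 D \left(5 + D\right)\right) + 1 = 1 + D + 2 D \left(5 + D\right)$)
$E M{\left(5 \right)} = \sqrt{3} \left(1 + 2 \cdot 5^{2} + 11 \cdot 5\right) = \sqrt{3} \left(1 + 2 \cdot 25 + 55\right) = \sqrt{3} \left(1 + 50 + 55\right) = \sqrt{3} \cdot 106 = 106 \sqrt{3}$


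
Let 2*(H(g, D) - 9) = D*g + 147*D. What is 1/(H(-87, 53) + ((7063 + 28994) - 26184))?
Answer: 1/11472 ≈ 8.7169e-5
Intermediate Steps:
H(g, D) = 9 + 147*D/2 + D*g/2 (H(g, D) = 9 + (D*g + 147*D)/2 = 9 + (147*D + D*g)/2 = 9 + (147*D/2 + D*g/2) = 9 + 147*D/2 + D*g/2)
1/(H(-87, 53) + ((7063 + 28994) - 26184)) = 1/((9 + (147/2)*53 + (1/2)*53*(-87)) + ((7063 + 28994) - 26184)) = 1/((9 + 7791/2 - 4611/2) + (36057 - 26184)) = 1/(1599 + 9873) = 1/11472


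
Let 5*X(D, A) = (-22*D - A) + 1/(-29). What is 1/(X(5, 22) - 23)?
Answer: -145/7164 ≈ -0.020240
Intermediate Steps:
X(D, A) = -1/145 - 22*D/5 - A/5 (X(D, A) = ((-22*D - A) + 1/(-29))/5 = ((-A - 22*D) - 1/29)/5 = (-1/29 - A - 22*D)/5 = -1/145 - 22*D/5 - A/5)
1/(X(5, 22) - 23) = 1/((-1/145 - 22/5*5 - ⅕*22) - 23) = 1/((-1/145 - 22 - 22/5) - 23) = 1/(-3829/145 - 23) = 1/(-7164/145) = -145/7164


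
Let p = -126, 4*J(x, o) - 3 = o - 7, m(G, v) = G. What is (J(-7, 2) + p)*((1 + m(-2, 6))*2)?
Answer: 253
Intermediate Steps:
J(x, o) = -1 + o/4 (J(x, o) = ¾ + (o - 7)/4 = ¾ + (-7 + o)/4 = ¾ + (-7/4 + o/4) = -1 + o/4)
(J(-7, 2) + p)*((1 + m(-2, 6))*2) = ((-1 + (¼)*2) - 126)*((1 - 2)*2) = ((-1 + ½) - 126)*(-1*2) = (-½ - 126)*(-2) = -253/2*(-2) = 253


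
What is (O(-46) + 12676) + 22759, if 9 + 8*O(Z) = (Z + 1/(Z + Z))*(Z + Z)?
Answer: 35963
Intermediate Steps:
O(Z) = -9/8 + Z*(Z + 1/(2*Z))/4 (O(Z) = -9/8 + ((Z + 1/(Z + Z))*(Z + Z))/8 = -9/8 + ((Z + 1/(2*Z))*(2*Z))/8 = -9/8 + (2*Z*(Z + 1/(2*Z)))/8 = -9/8 + Z*(Z + 1/(2*Z))/4)
(O(-46) + 12676) + 22759 = ((-1 + (1/4)*(-46)**2) + 12676) + 22759 = ((-1 + (1/4)*2116) + 12676) + 22759 = ((-1 + 529) + 12676) + 22759 = (528 + 12676) + 22759 = 13204 + 22759 = 35963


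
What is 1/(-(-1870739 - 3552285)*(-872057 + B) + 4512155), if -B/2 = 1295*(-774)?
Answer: 1/6142137763627 ≈ 1.6281e-13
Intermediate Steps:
B = 2004660 (B = -2590*(-774) = -2*(-1002330) = 2004660)
1/(-(-1870739 - 3552285)*(-872057 + B) + 4512155) = 1/(-(-1870739 - 3552285)*(-872057 + 2004660) + 4512155) = 1/(-(-5423024)*1132603 + 4512155) = 1/(-1*(-6142133251472) + 4512155) = 1/(6142133251472 + 4512155) = 1/6142137763627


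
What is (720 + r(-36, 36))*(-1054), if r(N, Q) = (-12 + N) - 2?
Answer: -706180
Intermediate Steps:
r(N, Q) = -14 + N
(720 + r(-36, 36))*(-1054) = (720 + (-14 - 36))*(-1054) = (720 - 50)*(-1054) = 670*(-1054) = -706180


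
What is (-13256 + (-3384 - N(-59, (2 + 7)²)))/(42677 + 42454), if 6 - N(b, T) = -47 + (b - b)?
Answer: -16693/85131 ≈ -0.19609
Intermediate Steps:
N(b, T) = 53 (N(b, T) = 6 - (-47 + (b - b)) = 6 - (-47 + 0) = 6 - 1*(-47) = 6 + 47 = 53)
(-13256 + (-3384 - N(-59, (2 + 7)²)))/(42677 + 42454) = (-13256 + (-3384 - 1*53))/(42677 + 42454) = (-13256 + (-3384 - 53))/85131 = (-13256 - 3437)*(1/85131) = -16693*1/85131 = -16693/85131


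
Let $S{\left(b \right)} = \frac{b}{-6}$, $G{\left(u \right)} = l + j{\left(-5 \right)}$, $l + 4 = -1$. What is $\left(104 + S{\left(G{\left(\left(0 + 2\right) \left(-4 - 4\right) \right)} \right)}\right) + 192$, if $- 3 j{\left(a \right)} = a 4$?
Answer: $\frac{5323}{18} \approx 295.72$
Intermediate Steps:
$j{\left(a \right)} = - \frac{4 a}{3}$ ($j{\left(a \right)} = - \frac{a 4}{3} = - \frac{4 a}{3}$)
$l = -5$ ($l = -4 - 1 = -5$)
$G{\left(u \right)} = \frac{5}{3}$ ($G{\left(u \right)} = -5 - - \frac{20}{3} = -5 + \frac{20}{3} = \frac{5}{3}$)
$S{\left(b \right)} = - \frac{b}{6}$ ($S{\left(b \right)} = b \left(- \frac{1}{6}\right) = - \frac{b}{6}$)
$\left(104 + S{\left(G{\left(\left(0 + 2\right) \left(-4 - 4\right) \right)} \right)}\right) + 192 = \left(104 - \frac{5}{18}\right) + 192 = \frac{1867}{18} + 192 = \frac{5323}{18}$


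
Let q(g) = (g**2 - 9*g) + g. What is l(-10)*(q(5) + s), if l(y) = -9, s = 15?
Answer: 0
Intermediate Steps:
q(g) = g**2 - 8*g
l(-10)*(q(5) + s) = -9*(5*(-8 + 5) + 15) = -9*(5*(-3) + 15) = -9*(-15 + 15) = -9*0 = 0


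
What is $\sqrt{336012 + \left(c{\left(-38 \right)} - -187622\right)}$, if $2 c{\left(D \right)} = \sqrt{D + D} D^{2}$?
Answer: $\sqrt{523634 + 1444 i \sqrt{19}} \approx 723.64 + 4.349 i$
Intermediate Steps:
$c{\left(D \right)} = \frac{\sqrt{2} D^{\frac{5}{2}}}{2}$ ($c{\left(D \right)} = \frac{\sqrt{D + D} D^{2}}{2} = \frac{\sqrt{2 D} D^{2}}{2} = \frac{\sqrt{2} \sqrt{D} D^{2}}{2} = \frac{\sqrt{2} D^{\frac{5}{2}}}{2}$)
$\sqrt{336012 + \left(c{\left(-38 \right)} - -187622\right)} = \sqrt{336012 + \left(\frac{\sqrt{2} \left(-38\right)^{\frac{5}{2}}}{2} - -187622\right)} = \sqrt{336012 + \left(\frac{\sqrt{2} \cdot 1444 i \sqrt{38}}{2} + 187622\right)} = \sqrt{336012 + \left(1444 i \sqrt{19} + 187622\right)} = \sqrt{336012 + \left(187622 + 1444 i \sqrt{19}\right)} = \sqrt{523634 + 1444 i \sqrt{19}}$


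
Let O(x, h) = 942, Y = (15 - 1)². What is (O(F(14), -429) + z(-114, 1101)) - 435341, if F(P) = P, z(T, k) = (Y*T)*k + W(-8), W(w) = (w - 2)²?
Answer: -25035043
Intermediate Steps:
W(w) = (-2 + w)²
Y = 196 (Y = 14² = 196)
z(T, k) = 100 + 196*T*k (z(T, k) = (196*T)*k + (-2 - 8)² = 196*T*k + (-10)² = 196*T*k + 100 = 100 + 196*T*k)
(O(F(14), -429) + z(-114, 1101)) - 435341 = (942 + (100 + 196*(-114)*1101)) - 435341 = (942 + (100 - 24600744)) - 435341 = (942 - 24600644) - 435341 = -24599702 - 435341 = -25035043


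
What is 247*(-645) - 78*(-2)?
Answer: -159159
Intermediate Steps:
247*(-645) - 78*(-2) = -159315 + 156 = -159159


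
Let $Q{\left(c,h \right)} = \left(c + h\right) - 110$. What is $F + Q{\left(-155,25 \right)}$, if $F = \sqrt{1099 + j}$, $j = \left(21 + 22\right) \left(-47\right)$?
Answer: $-240 + i \sqrt{922} \approx -240.0 + 30.364 i$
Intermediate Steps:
$Q{\left(c,h \right)} = -110 + c + h$
$j = -2021$ ($j = 43 \left(-47\right) = -2021$)
$F = i \sqrt{922}$ ($F = \sqrt{1099 - 2021} = \sqrt{-922} = i \sqrt{922} \approx 30.364 i$)
$F + Q{\left(-155,25 \right)} = i \sqrt{922} - 240 = -240 + i \sqrt{922}$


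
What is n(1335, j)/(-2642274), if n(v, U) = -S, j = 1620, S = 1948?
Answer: 974/1321137 ≈ 0.00073724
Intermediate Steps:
n(v, U) = -1948 (n(v, U) = -1*1948 = -1948)
n(1335, j)/(-2642274) = -1948/(-2642274) = -1948*(-1/2642274) = 974/1321137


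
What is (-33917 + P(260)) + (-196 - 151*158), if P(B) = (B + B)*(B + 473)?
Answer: 323189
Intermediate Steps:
P(B) = 2*B*(473 + B) (P(B) = (2*B)*(473 + B) = 2*B*(473 + B))
(-33917 + P(260)) + (-196 - 151*158) = (-33917 + 2*260*(473 + 260)) + (-196 - 151*158) = (-33917 + 2*260*733) + (-196 - 23858) = (-33917 + 381160) - 24054 = 347243 - 24054 = 323189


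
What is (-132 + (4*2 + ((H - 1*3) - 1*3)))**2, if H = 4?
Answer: 15876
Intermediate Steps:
(-132 + (4*2 + ((H - 1*3) - 1*3)))**2 = (-132 + (4*2 + ((4 - 1*3) - 1*3)))**2 = (-132 + (8 + ((4 - 3) - 3)))**2 = (-132 + (8 + (1 - 3)))**2 = (-132 + (8 - 2))**2 = (-132 + 6)**2 = (-126)**2 = 15876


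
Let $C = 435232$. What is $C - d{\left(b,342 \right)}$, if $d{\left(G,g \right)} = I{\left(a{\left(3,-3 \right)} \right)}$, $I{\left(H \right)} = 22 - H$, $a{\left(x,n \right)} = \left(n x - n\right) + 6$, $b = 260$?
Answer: $435210$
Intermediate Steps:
$a{\left(x,n \right)} = 6 - n + n x$ ($a{\left(x,n \right)} = \left(- n + n x\right) + 6 = 6 - n + n x$)
$d{\left(G,g \right)} = 22$ ($d{\left(G,g \right)} = 22 - \left(6 - -3 - 9\right) = 22 - \left(6 + 3 - 9\right) = 22 - 0 = 22 + 0 = 22$)
$C - d{\left(b,342 \right)} = 435232 - 22 = 435210$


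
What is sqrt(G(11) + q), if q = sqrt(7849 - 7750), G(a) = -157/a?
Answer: sqrt(-1727 + 363*sqrt(11))/11 ≈ 2.0791*I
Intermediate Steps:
q = 3*sqrt(11) (q = sqrt(99) = 3*sqrt(11) ≈ 9.9499)
sqrt(G(11) + q) = sqrt(-157/11 + 3*sqrt(11))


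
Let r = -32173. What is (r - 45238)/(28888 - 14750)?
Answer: -77411/14138 ≈ -5.4754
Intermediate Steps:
(r - 45238)/(28888 - 14750) = (-32173 - 45238)/(28888 - 14750) = -77411/14138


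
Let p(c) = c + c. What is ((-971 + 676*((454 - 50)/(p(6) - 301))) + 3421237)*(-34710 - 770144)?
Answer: -795343660019580/289 ≈ -2.7521e+12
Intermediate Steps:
p(c) = 2*c
((-971 + 676*((454 - 50)/(p(6) - 301))) + 3421237)*(-34710 - 770144) = ((-971 + 676*((454 - 50)/(2*6 - 301))) + 3421237)*(-34710 - 770144) = ((-971 + 676*(404/(12 - 301))) + 3421237)*(-804854) = ((-971 + 676*(404/(-289))) + 3421237)*(-804854) = ((-971 + 676*(404*(-1/289))) + 3421237)*(-804854) = ((-971 + 676*(-404/289)) + 3421237)*(-804854) = ((-971 - 273104/289) + 3421237)*(-804854) = (-553723/289 + 3421237)*(-804854) = (988183770/289)*(-804854) = -795343660019580/289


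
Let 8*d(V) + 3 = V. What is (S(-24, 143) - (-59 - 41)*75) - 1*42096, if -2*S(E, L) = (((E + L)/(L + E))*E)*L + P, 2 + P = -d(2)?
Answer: -526065/16 ≈ -32879.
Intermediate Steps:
d(V) = -3/8 + V/8
P = -15/8 (P = -2 - (-3/8 + (⅛)*2) = -2 - (-3/8 + ¼) = -2 - 1*(-⅛) = -2 + ⅛ = -15/8 ≈ -1.8750)
S(E, L) = 15/16 - E*L/2 (S(E, L) = -((((E + L)/(L + E))*E)*L - 15/8)/2 = -((((E + L)/(E + L))*E)*L - 15/8)/2 = -((1*E)*L - 15/8)/2 = -(E*L - 15/8)/2 = -(-15/8 + E*L)/2 = 15/16 - E*L/2)
(S(-24, 143) - (-59 - 41)*75) - 1*42096 = ((15/16 - ½*(-24)*143) - (-59 - 41)*75) - 1*42096 = ((15/16 + 1716) - (-100)*75) - 42096 = (27471/16 - 1*(-7500)) - 42096 = (27471/16 + 7500) - 42096 = 147471/16 - 42096 = -526065/16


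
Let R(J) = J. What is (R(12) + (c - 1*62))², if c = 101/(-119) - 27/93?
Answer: 35589577104/13608721 ≈ 2615.2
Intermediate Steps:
c = -4202/3689 (c = 101*(-1/119) - 27*1/93 = -101/119 - 9/31 = -4202/3689 ≈ -1.1391)
(R(12) + (c - 1*62))² = (12 + (-4202/3689 - 1*62))² = (12 + (-4202/3689 - 62))² = (12 - 232920/3689)² = (-188652/3689)² = 35589577104/13608721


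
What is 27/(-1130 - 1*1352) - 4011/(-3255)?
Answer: 469877/384710 ≈ 1.2214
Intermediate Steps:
27/(-1130 - 1*1352) - 4011/(-3255) = 27/(-1130 - 1352) - 4011*(-1/3255) = 27/(-2482) + 191/155 = 27*(-1/2482) + 191/155 = -27/2482 + 191/155 = 469877/384710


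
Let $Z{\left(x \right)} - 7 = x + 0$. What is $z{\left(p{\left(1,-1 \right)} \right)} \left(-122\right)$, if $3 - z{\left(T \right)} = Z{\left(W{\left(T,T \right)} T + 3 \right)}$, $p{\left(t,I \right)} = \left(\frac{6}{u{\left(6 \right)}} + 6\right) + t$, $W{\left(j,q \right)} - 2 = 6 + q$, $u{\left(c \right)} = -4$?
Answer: $\frac{19825}{2} \approx 9912.5$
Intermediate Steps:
$W{\left(j,q \right)} = 8 + q$ ($W{\left(j,q \right)} = 2 + \left(6 + q\right) = 8 + q$)
$Z{\left(x \right)} = 7 + x$ ($Z{\left(x \right)} = 7 + \left(x + 0\right) = 7 + x$)
$p{\left(t,I \right)} = \frac{9}{2} + t$ ($p{\left(t,I \right)} = \left(\frac{6}{-4} + 6\right) + t = \left(6 \left(- \frac{1}{4}\right) + 6\right) + t = \left(- \frac{3}{2} + 6\right) + t = \frac{9}{2} + t$)
$z{\left(T \right)} = -7 - T \left(8 + T\right)$ ($z{\left(T \right)} = 3 - \left(7 + \left(\left(8 + T\right) T + 3\right)\right) = 3 - \left(7 + \left(T \left(8 + T\right) + 3\right)\right) = 3 - \left(7 + \left(3 + T \left(8 + T\right)\right)\right) = 3 - \left(10 + T \left(8 + T\right)\right) = -7 - T \left(8 + T\right)$)
$z{\left(p{\left(1,-1 \right)} \right)} \left(-122\right) = \left(-7 - \left(\frac{9}{2} + 1\right) \left(8 + \left(\frac{9}{2} + 1\right)\right)\right) \left(-122\right) = \left(-7 - \frac{11 \left(8 + \frac{11}{2}\right)}{2}\right) \left(-122\right) = \left(-7 - \frac{11}{2} \cdot \frac{27}{2}\right) \left(-122\right) = \left(-7 - \frac{297}{4}\right) \left(-122\right) = \left(- \frac{325}{4}\right) \left(-122\right) = \frac{19825}{2}$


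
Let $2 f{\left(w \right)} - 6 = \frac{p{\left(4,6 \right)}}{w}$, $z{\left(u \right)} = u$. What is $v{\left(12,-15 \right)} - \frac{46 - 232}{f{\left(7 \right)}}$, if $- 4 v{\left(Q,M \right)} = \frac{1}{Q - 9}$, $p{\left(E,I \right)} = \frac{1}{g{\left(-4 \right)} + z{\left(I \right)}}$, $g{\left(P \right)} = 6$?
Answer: $\frac{374471}{6060} \approx 61.794$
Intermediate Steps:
$p{\left(E,I \right)} = \frac{1}{6 + I}$
$v{\left(Q,M \right)} = - \frac{1}{4 \left(-9 + Q\right)}$ ($v{\left(Q,M \right)} = - \frac{1}{4 \left(Q - 9\right)} = - \frac{1}{4 \left(-9 + Q\right)}$)
$f{\left(w \right)} = 3 + \frac{1}{24 w}$ ($f{\left(w \right)} = 3 + \frac{\frac{1}{6 + 6} \frac{1}{w}}{2} = 3 + \frac{\frac{1}{12} \frac{1}{w}}{2} = 3 + \frac{1}{24 w}$)
$v{\left(12,-15 \right)} - \frac{46 - 232}{f{\left(7 \right)}} = - \frac{1}{-36 + 4 \cdot 12} - \frac{46 - 232}{3 + \frac{1}{24 \cdot 7}} = - \frac{1}{-36 + 48} - - \frac{186}{3 + \frac{1}{24} \cdot \frac{1}{7}} = - \frac{1}{12} - - \frac{186}{3 + \frac{1}{168}} = \left(-1\right) \frac{1}{12} - - \frac{186}{\frac{505}{168}} = - \frac{1}{12} - \left(-186\right) \frac{168}{505} = - \frac{1}{12} - - \frac{31248}{505} = - \frac{1}{12} + \frac{31248}{505} = \frac{374471}{6060}$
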